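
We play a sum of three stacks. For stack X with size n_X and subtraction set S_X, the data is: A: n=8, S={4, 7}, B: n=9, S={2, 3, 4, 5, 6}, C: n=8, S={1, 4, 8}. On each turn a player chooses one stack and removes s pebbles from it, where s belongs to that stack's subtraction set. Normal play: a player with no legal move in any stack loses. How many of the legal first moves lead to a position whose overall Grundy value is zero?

4

Stack A, S = {4, 7}:
G(0) = 0
G(1) = mex{} = 0
G(2) = mex{} = 0
G(3) = mex{} = 0
G(4) = mex{0} = 1
G(5) = mex{0} = 1
G(6) = mex{0} = 1
G(7) = mex{0,0} = 1
G(8) = mex{1,0} = 2
G_A(8) = 2.
Stack B, S = {2, 3, 4, 5, 6}:
G(0) = 0
G(1) = mex{} = 0
G(2) = mex{0} = 1
G(3) = mex{0,0} = 1
G(4) = mex{1,0,0} = 2
G(5) = mex{1,1,0,0} = 2
G(6) = mex{2,1,1,0,0} = 3
G(7) = mex{2,2,1,1,0} = 3
G(8) = mex{3,2,2,1,1} = 0
G(9) = mex{3,3,2,2,1} = 0
G_B(9) = 0.
Stack C, S = {1, 4, 8}:
n : 0 1 2 3 4 5 6 7 8
G : 0 1 0 1 2 0 1 0 1
G_C(8) = 1.
Combined Grundy value = 2 ⊕ 0 ⊕ 1 = 3.
A winning move leaves total XOR = 0, i.e. changes one component's Grundy value g to g ⊕ X where X is the current total.
Stack A: need g' = 2⊕3 = 1. Options: 8−4→G=1, 8−7→G=0. Hits: 1.
Stack B: need g' = 0⊕3 = 3. Options: 9−2→G=3, 9−3→G=3, 9−4→G=2, 9−5→G=2, 9−6→G=1. Hits: 2.
Stack C: need g' = 1⊕3 = 2. Options: 8−1→G=0, 8−4→G=2, 8−8→G=0. Hits: 1.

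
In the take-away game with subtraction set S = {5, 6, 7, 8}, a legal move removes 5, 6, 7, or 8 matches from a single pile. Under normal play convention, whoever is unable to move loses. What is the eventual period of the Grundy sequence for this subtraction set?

13

G(0) = 0
G(1) = mex{} = 0
G(2) = mex{} = 0
G(3) = mex{} = 0
G(4) = mex{} = 0
G(5) = mex{0} = 1
G(6) = mex{0,0} = 1
G(7) = mex{0,0,0} = 1
G(8) = mex{0,0,0,0} = 1
G(9) = mex{0,0,0,0} = 1
G(10) = mex{1,0,0,0} = 2
G(11) = mex{1,1,0,0} = 2
G(12) = mex{1,1,1,0} = 2
G(13) = mex{1,1,1,1} = 0
G(14) = mex{1,1,1,1} = 0
G(15) = mex{2,1,1,1} = 0
G(16) = mex{2,2,1,1} = 0
G(17) = mex{2,2,2,1} = 0
G(18) = mex{0,2,2,2} = 1
G(19) = mex{0,0,2,2} = 1
G(20) = mex{0,0,0,2} = 1
G(21) = mex{0,0,0,0} = 1
G(22) = mex{0,0,0,0} = 1
G(23) = mex{1,0,0,0} = 2
G(24) = mex{1,1,0,0} = 2
G(25) = mex{1,1,1,0} = 2
G(26) = mex{1,1,1,1} = 0
G(27) = mex{1,1,1,1} = 0
G(n+13) = G(n) holds for n = 0,…,7 (a full window of length max(S) = 8), so the sequence is purely periodic with period 13.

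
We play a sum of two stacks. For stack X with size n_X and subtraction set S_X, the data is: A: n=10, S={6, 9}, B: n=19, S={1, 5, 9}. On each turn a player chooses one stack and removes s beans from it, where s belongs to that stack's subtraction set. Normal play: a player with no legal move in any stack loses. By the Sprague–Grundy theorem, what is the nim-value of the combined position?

Stack A, S = {6, 9}:
n :  0  1  2  3  4  5  6  7  8  9 10
G :  0  0  0  0  0  0  1  1  1  1  1
G_A(10) = 1.
Stack B, S = {1, 5, 9}:
G(0) = 0
G(1) = mex{0} = 1
G(2) = mex{1} = 0
G(3) = mex{0} = 1
G(4) = mex{1} = 0
G(5) = mex{0,0} = 1
G(6) = mex{1,1} = 0
G(7) = mex{0,0} = 1
G(8) = mex{1,1} = 0
G(9) = mex{0,0,0} = 1
G(10) = mex{1,1,1} = 0
G(11) = mex{0,0,0} = 1
G(12) = mex{1,1,1} = 0
G(13) = mex{0,0,0} = 1
G(14) = mex{1,1,1} = 0
G(15) = mex{0,0,0} = 1
G(16) = mex{1,1,1} = 0
G(17) = mex{0,0,0} = 1
G(18) = mex{1,1,1} = 0
G(19) = mex{0,0,0} = 1
G_B(19) = 1.
Combined Grundy value = 1 ⊕ 1 = 0.

0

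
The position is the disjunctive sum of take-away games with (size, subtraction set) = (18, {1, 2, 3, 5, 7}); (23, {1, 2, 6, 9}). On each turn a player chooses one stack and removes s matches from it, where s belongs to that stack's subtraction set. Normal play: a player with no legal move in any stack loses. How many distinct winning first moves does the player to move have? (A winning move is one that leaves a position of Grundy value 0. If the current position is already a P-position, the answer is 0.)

0

Stack A, S = {1, 2, 3, 5, 7}:
n :  0  1  2  3  4  5  6  7  8  9 10 11 12 13 14 15 16 17 18
G :  0  1  2  3  0  1  2  3  0  1  2  3  0  1  2  3  0  1  2
G_A(18) = 2.
Stack B, S = {1, 2, 6, 9}:
G(0) = 0
G(1) = mex{0} = 1
G(2) = mex{1,0} = 2
G(3) = mex{2,1} = 0
G(4) = mex{0,2} = 1
G(5) = mex{1,0} = 2
G(6) = mex{2,1,0} = 3
G(7) = mex{3,2,1} = 0
G(8) = mex{0,3,2} = 1
G(9) = mex{1,0,0,0} = 2
G(10) = mex{2,1,1,1} = 0
G(11) = mex{0,2,2,2} = 1
G(12) = mex{1,0,3,0} = 2
G(13) = mex{2,1,0,1} = 3
G(14) = mex{3,2,1,2} = 0
G(15) = mex{0,3,2,3} = 1
G(16) = mex{1,0,0,0} = 2
G(17) = mex{2,1,1,1} = 0
G(18) = mex{0,2,2,2} = 1
G(19) = mex{1,0,3,0} = 2
G(20) = mex{2,1,0,1} = 3
G(21) = mex{3,2,1,2} = 0
G(22) = mex{0,3,2,3} = 1
G(23) = mex{1,0,0,0} = 2
G_B(23) = 2.
Combined Grundy value = 2 ⊕ 2 = 0.
A winning move leaves total XOR = 0, i.e. changes one component's Grundy value g to g ⊕ X where X is the current total.
Stack A: target g' = 2⊕0 = 2, but every legal move changes the Grundy value (mex property), so 0 moves.
Stack B: target g' = 2⊕0 = 2, but every legal move changes the Grundy value (mex property), so 0 moves.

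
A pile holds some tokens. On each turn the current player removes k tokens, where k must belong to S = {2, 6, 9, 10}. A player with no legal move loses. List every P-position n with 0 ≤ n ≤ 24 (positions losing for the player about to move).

G(0) = 0
G(1) = mex{} = 0
G(2) = mex{0} = 1
G(3) = mex{0} = 1
G(4) = mex{1} = 0
G(5) = mex{1} = 0
G(6) = mex{0,0} = 1
G(7) = mex{0,0} = 1
G(8) = mex{1,1} = 0
G(9) = mex{1,1,0} = 2
G(10) = mex{0,0,0,0} = 1
G(11) = mex{2,0,1,0} = 3
G(12) = mex{1,1,1,1} = 0
G(13) = mex{3,1,0,1} = 2
G(14) = mex{0,0,0,0} = 1
G(15) = mex{2,2,1,0} = 3
G(16) = mex{1,1,1,1} = 0
G(17) = mex{3,3,0,1} = 2
G(18) = mex{0,0,2,0} = 1
G(19) = mex{2,2,1,2} = 0
G(20) = mex{1,1,3,1} = 0
G(21) = mex{0,3,0,3} = 1
G(22) = mex{0,0,2,0} = 1
G(23) = mex{1,2,1,2} = 0
G(24) = mex{1,1,3,1} = 0
P-positions are exactly the n with G(n) = 0.

0, 1, 4, 5, 8, 12, 16, 19, 20, 23, 24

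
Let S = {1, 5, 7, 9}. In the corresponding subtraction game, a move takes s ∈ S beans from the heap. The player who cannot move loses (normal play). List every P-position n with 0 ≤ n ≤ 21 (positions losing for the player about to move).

n :  0  1  2  3  4  5  6  7  8  9 10 11 12 13 14 15 16 17 18 19 20 21
G :  0  1  0  1  0  1  0  1  0  1  0  1  0  1  0  1  0  1  0  1  0  1
P-positions are exactly the n with G(n) = 0.

0, 2, 4, 6, 8, 10, 12, 14, 16, 18, 20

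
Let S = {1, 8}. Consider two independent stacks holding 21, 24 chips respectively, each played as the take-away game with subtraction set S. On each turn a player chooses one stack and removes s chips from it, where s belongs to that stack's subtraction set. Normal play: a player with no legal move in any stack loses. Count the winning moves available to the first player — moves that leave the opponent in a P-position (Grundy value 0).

4

All stacks use S = {1, 8}:
G(0) = 0
G(1) = mex{0} = 1
G(2) = mex{1} = 0
G(3) = mex{0} = 1
G(4) = mex{1} = 0
G(5) = mex{0} = 1
G(6) = mex{1} = 0
G(7) = mex{0} = 1
G(8) = mex{1,0} = 2
G(9) = mex{2,1} = 0
G(10) = mex{0,0} = 1
G(11) = mex{1,1} = 0
G(12) = mex{0,0} = 1
G(13) = mex{1,1} = 0
G(14) = mex{0,0} = 1
G(15) = mex{1,1} = 0
G(16) = mex{0,2} = 1
G(17) = mex{1,0} = 2
G(18) = mex{2,1} = 0
G(19) = mex{0,0} = 1
G(20) = mex{1,1} = 0
G(21) = mex{0,0} = 1
G(22) = mex{1,1} = 0
G(23) = mex{0,0} = 1
G(24) = mex{1,1} = 0
Stack A: G(21) = 1.
Stack B: G(24) = 0.
Combined Grundy value = 1 ⊕ 0 = 1.
A winning move leaves total XOR = 0, i.e. changes one component's Grundy value g to g ⊕ X where X is the current total.
Stack A: need g' = 1⊕1 = 0. Options: 21−1→G=0, 21−8→G=0. Hits: 2.
Stack B: need g' = 0⊕1 = 1. Options: 24−1→G=1, 24−8→G=1. Hits: 2.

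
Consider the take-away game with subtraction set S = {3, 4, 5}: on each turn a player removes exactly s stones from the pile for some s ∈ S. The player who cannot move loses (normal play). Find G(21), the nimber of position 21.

G(0) = 0
G(1) = mex{} = 0
G(2) = mex{} = 0
G(3) = mex{0} = 1
G(4) = mex{0,0} = 1
G(5) = mex{0,0,0} = 1
G(6) = mex{1,0,0} = 2
G(7) = mex{1,1,0} = 2
G(8) = mex{1,1,1} = 0
G(9) = mex{2,1,1} = 0
G(10) = mex{2,2,1} = 0
G(11) = mex{0,2,2} = 1
G(12) = mex{0,0,2} = 1
G(13) = mex{0,0,0} = 1
G(14) = mex{1,0,0} = 2
G(15) = mex{1,1,0} = 2
G(16) = mex{1,1,1} = 0
G(17) = mex{2,1,1} = 0
G(18) = mex{2,2,1} = 0
G(19) = mex{0,2,2} = 1
G(20) = mex{0,0,2} = 1
G(21) = mex{0,0,0} = 1

1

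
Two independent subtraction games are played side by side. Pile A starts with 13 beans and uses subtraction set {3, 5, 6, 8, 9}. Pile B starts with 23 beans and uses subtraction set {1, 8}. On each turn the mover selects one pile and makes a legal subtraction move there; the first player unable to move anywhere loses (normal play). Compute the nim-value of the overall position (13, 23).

Pile A, S = {3, 5, 6, 8, 9}:
G(0) = 0
G(1) = mex{} = 0
G(2) = mex{} = 0
G(3) = mex{0} = 1
G(4) = mex{0} = 1
G(5) = mex{0,0} = 1
G(6) = mex{1,0,0} = 2
G(7) = mex{1,0,0} = 2
G(8) = mex{1,1,0,0} = 2
G(9) = mex{2,1,1,0,0} = 3
G(10) = mex{2,1,1,0,0} = 3
G(11) = mex{2,2,1,1,0} = 3
G(12) = mex{3,2,2,1,1} = 0
G(13) = mex{3,2,2,1,1} = 0
G_A(13) = 0.
Pile B, S = {1, 8}:
n :  0  1  2  3  4  5  6  7  8  9 10 11 12 13 14 15 16 17 18 19 20 21 22 23
G :  0  1  0  1  0  1  0  1  2  0  1  0  1  0  1  0  1  2  0  1  0  1  0  1
G_B(23) = 1.
Combined Grundy value = 0 ⊕ 1 = 1.

1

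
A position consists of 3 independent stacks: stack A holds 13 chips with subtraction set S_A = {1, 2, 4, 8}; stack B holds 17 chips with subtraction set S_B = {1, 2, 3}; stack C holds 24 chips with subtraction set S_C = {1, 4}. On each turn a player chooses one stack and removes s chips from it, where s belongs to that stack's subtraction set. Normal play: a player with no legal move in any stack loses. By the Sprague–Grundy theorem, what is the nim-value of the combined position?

2

Stack A, S = {1, 2, 4, 8}:
n :  0  1  2  3  4  5  6  7  8  9 10 11 12 13
G :  0  1  2  0  1  2  0  1  2  0  1  2  0  1
G_A(13) = 1.
Stack B, S = {1, 2, 3}:
G(0) = 0
G(1) = mex{0} = 1
G(2) = mex{1,0} = 2
G(3) = mex{2,1,0} = 3
G(4) = mex{3,2,1} = 0
G(5) = mex{0,3,2} = 1
G(6) = mex{1,0,3} = 2
G(7) = mex{2,1,0} = 3
G(8) = mex{3,2,1} = 0
G(9) = mex{0,3,2} = 1
G(10) = mex{1,0,3} = 2
G(11) = mex{2,1,0} = 3
G(12) = mex{3,2,1} = 0
G(13) = mex{0,3,2} = 1
G(14) = mex{1,0,3} = 2
G(15) = mex{2,1,0} = 3
G(16) = mex{3,2,1} = 0
G(17) = mex{0,3,2} = 1
G_B(17) = 1.
Stack C, S = {1, 4}:
n :  0  1  2  3  4  5  6  7  8  9 10 11 12 13 14 15 16 17 18 19 20 21 22 23 24
G :  0  1  0  1  2  0  1  0  1  2  0  1  0  1  2  0  1  0  1  2  0  1  0  1  2
G_C(24) = 2.
Combined Grundy value = 1 ⊕ 1 ⊕ 2 = 2.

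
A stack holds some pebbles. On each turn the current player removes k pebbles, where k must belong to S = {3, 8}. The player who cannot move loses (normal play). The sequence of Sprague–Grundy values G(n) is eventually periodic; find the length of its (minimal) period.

n :  0  1  2  3  4  5  6  7  8  9 10 11 12 13 14 15 16 17 18 19 20 21 22 23
G :  0  0  0  1  1  1  0  0  2  1  1  0  0  0  1  1  1  0  0  2  1  1  0  0
G(n+11) = G(n) holds for n = 0,…,7 (a full window of length max(S) = 8), so the sequence is purely periodic with period 11.

11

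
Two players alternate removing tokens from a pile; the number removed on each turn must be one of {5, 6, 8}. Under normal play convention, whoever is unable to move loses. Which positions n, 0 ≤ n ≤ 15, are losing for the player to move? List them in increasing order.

0, 1, 2, 3, 4, 13, 14, 15

n :  0  1  2  3  4  5  6  7  8  9 10 11 12 13 14 15
G :  0  0  0  0  0  1  1  1  1  1  2  2  2  0  0  0
P-positions are exactly the n with G(n) = 0.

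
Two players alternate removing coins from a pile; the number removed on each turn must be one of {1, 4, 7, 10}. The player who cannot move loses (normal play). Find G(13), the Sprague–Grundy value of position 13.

0

G(0) = 0
G(1) = mex{0} = 1
G(2) = mex{1} = 0
G(3) = mex{0} = 1
G(4) = mex{1,0} = 2
G(5) = mex{2,1} = 0
G(6) = mex{0,0} = 1
G(7) = mex{1,1,0} = 2
G(8) = mex{2,2,1} = 0
G(9) = mex{0,0,0} = 1
G(10) = mex{1,1,1,0} = 2
G(11) = mex{2,2,2,1} = 0
G(12) = mex{0,0,0,0} = 1
G(13) = mex{1,1,1,1} = 0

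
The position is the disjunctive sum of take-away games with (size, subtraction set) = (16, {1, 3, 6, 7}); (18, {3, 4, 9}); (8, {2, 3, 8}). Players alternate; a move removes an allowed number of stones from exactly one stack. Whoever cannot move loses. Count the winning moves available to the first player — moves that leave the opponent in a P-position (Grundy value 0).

0

Stack A, S = {1, 3, 6, 7}:
G(0) = 0
G(1) = mex{0} = 1
G(2) = mex{1} = 0
G(3) = mex{0,0} = 1
G(4) = mex{1,1} = 0
G(5) = mex{0,0} = 1
G(6) = mex{1,1,0} = 2
G(7) = mex{2,0,1,0} = 3
G(8) = mex{3,1,0,1} = 2
G(9) = mex{2,2,1,0} = 3
G(10) = mex{3,3,0,1} = 2
G(11) = mex{2,2,1,0} = 3
G(12) = mex{3,3,2,1} = 0
G(13) = mex{0,2,3,2} = 1
G(14) = mex{1,3,2,3} = 0
G(15) = mex{0,0,3,2} = 1
G(16) = mex{1,1,2,3} = 0
G_A(16) = 0.
Stack B, S = {3, 4, 9}:
n :  0  1  2  3  4  5  6  7  8  9 10 11 12 13 14 15 16 17 18
G :  0  0  0  1  1  1  2  0  0  3  1  1  2  0  0  0  1  1  1
G_B(18) = 1.
Stack C, S = {2, 3, 8}:
n : 0 1 2 3 4 5 6 7 8
G : 0 0 1 1 2 0 0 1 1
G_C(8) = 1.
Combined Grundy value = 0 ⊕ 1 ⊕ 1 = 0.
A winning move leaves total XOR = 0, i.e. changes one component's Grundy value g to g ⊕ X where X is the current total.
Stack A: target g' = 0⊕0 = 0, but every legal move changes the Grundy value (mex property), so 0 moves.
Stack B: target g' = 1⊕0 = 1, but every legal move changes the Grundy value (mex property), so 0 moves.
Stack C: target g' = 1⊕0 = 1, but every legal move changes the Grundy value (mex property), so 0 moves.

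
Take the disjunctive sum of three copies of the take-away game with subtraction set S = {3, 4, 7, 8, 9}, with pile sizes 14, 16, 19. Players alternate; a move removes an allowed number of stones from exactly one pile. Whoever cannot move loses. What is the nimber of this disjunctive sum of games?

All piles use S = {3, 4, 7, 8, 9}:
G(0) = 0
G(1) = mex{} = 0
G(2) = mex{} = 0
G(3) = mex{0} = 1
G(4) = mex{0,0} = 1
G(5) = mex{0,0} = 1
G(6) = mex{1,0} = 2
G(7) = mex{1,1,0} = 2
G(8) = mex{1,1,0,0} = 2
G(9) = mex{2,1,0,0,0} = 3
G(10) = mex{2,2,1,0,0} = 3
G(11) = mex{2,2,1,1,0} = 3
G(12) = mex{3,2,1,1,1} = 0
G(13) = mex{3,3,2,1,1} = 0
G(14) = mex{3,3,2,2,1} = 0
G(15) = mex{0,3,2,2,2} = 1
G(16) = mex{0,0,3,2,2} = 1
G(17) = mex{0,0,3,3,2} = 1
G(18) = mex{1,0,3,3,3} = 2
G(19) = mex{1,1,0,3,3} = 2
Pile A: G(14) = 0.
Pile B: G(16) = 1.
Pile C: G(19) = 2.
Combined Grundy value = 0 ⊕ 1 ⊕ 2 = 3.

3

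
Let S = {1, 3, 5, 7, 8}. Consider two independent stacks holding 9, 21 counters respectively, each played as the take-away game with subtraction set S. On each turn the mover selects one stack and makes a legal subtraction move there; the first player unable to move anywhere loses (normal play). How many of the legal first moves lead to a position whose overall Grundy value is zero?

4

All stacks use S = {1, 3, 5, 7, 8}:
n :  0  1  2  3  4  5  6  7  8  9 10 11 12 13 14 15 16 17 18 19 20 21
G :  0  1  0  1  0  1  0  1  2  3  2  3  2  3  2  0  1  0  1  0  1  0
Stack A: G(9) = 3.
Stack B: G(21) = 0.
Combined Grundy value = 3 ⊕ 0 = 3.
A winning move leaves total XOR = 0, i.e. changes one component's Grundy value g to g ⊕ X where X is the current total.
Stack A: need g' = 3⊕3 = 0. Options: 9−1→G=2, 9−3→G=0, 9−5→G=0, 9−7→G=0, 9−8→G=1. Hits: 3.
Stack B: need g' = 0⊕3 = 3. Options: 21−1→G=1, 21−3→G=1, 21−5→G=1, 21−7→G=2, 21−8→G=3. Hits: 1.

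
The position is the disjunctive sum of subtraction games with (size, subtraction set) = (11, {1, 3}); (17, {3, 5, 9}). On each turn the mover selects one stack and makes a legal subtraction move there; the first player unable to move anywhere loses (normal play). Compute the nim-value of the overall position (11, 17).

0

Stack A, S = {1, 3}:
G(0) = 0
G(1) = mex{0} = 1
G(2) = mex{1} = 0
G(3) = mex{0,0} = 1
G(4) = mex{1,1} = 0
G(5) = mex{0,0} = 1
G(6) = mex{1,1} = 0
G(7) = mex{0,0} = 1
G(8) = mex{1,1} = 0
G(9) = mex{0,0} = 1
G(10) = mex{1,1} = 0
G(11) = mex{0,0} = 1
G_A(11) = 1.
Stack B, S = {3, 5, 9}:
G(0) = 0
G(1) = mex{} = 0
G(2) = mex{} = 0
G(3) = mex{0} = 1
G(4) = mex{0} = 1
G(5) = mex{0,0} = 1
G(6) = mex{1,0} = 2
G(7) = mex{1,0} = 2
G(8) = mex{1,1} = 0
G(9) = mex{2,1,0} = 3
G(10) = mex{2,1,0} = 3
G(11) = mex{0,2,0} = 1
G(12) = mex{3,2,1} = 0
G(13) = mex{3,0,1} = 2
G(14) = mex{1,3,1} = 0
G(15) = mex{0,3,2} = 1
G(16) = mex{2,1,2} = 0
G(17) = mex{0,0,0} = 1
G_B(17) = 1.
Combined Grundy value = 1 ⊕ 1 = 0.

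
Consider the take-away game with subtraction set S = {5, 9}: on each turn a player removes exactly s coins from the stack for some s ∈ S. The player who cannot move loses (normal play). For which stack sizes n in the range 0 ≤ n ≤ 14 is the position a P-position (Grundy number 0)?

n :  0  1  2  3  4  5  6  7  8  9 10 11 12 13 14
G :  0  0  0  0  0  1  1  1  1  1  2  2  2  2  0
P-positions are exactly the n with G(n) = 0.

0, 1, 2, 3, 4, 14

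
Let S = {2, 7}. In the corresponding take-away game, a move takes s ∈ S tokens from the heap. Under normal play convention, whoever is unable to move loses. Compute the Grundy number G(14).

0

n :  0  1  2  3  4  5  6  7  8  9 10 11 12 13 14
G :  0  0  1  1  0  0  1  1  2  0  0  1  1  0  0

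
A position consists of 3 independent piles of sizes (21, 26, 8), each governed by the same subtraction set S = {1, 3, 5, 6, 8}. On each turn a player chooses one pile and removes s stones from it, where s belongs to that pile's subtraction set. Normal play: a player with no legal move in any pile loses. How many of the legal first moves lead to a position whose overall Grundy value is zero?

0

All piles use S = {1, 3, 5, 6, 8}:
n :  0  1  2  3  4  5  6  7  8  9 10 11 12 13 14 15 16 17 18 19 20 21 22 23 24 25 26
G :  0  1  0  1  0  1  2  3  2  3  2  0  1  0  1  0  1  2  3  2  3  2  0  1  0  1  0
Pile A: G(21) = 2.
Pile B: G(26) = 0.
Pile C: G(8) = 2.
Combined Grundy value = 2 ⊕ 0 ⊕ 2 = 0.
A winning move leaves total XOR = 0, i.e. changes one component's Grundy value g to g ⊕ X where X is the current total.
Pile A: target g' = 2⊕0 = 2, but every legal move changes the Grundy value (mex property), so 0 moves.
Pile B: target g' = 0⊕0 = 0, but every legal move changes the Grundy value (mex property), so 0 moves.
Pile C: target g' = 2⊕0 = 2, but every legal move changes the Grundy value (mex property), so 0 moves.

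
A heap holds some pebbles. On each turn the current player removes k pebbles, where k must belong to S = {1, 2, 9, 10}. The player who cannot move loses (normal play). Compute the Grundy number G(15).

1

n :  0  1  2  3  4  5  6  7  8  9 10 11 12 13 14 15
G :  0  1  2  0  1  2  0  1  2  3  4  0  1  2  0  1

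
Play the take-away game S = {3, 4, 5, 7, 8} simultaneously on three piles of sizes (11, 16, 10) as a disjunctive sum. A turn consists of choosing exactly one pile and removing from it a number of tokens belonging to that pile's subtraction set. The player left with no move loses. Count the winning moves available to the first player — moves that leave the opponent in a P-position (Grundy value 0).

All piles use S = {3, 4, 5, 7, 8}:
G(0) = 0
G(1) = mex{} = 0
G(2) = mex{} = 0
G(3) = mex{0} = 1
G(4) = mex{0,0} = 1
G(5) = mex{0,0,0} = 1
G(6) = mex{1,0,0} = 2
G(7) = mex{1,1,0,0} = 2
G(8) = mex{1,1,1,0,0} = 2
G(9) = mex{2,1,1,0,0} = 3
G(10) = mex{2,2,1,1,0} = 3
G(11) = mex{2,2,2,1,1} = 0
G(12) = mex{3,2,2,1,1} = 0
G(13) = mex{3,3,2,2,1} = 0
G(14) = mex{0,3,3,2,2} = 1
G(15) = mex{0,0,3,2,2} = 1
G(16) = mex{0,0,0,3,2} = 1
Pile A: G(11) = 0.
Pile B: G(16) = 1.
Pile C: G(10) = 3.
Combined Grundy value = 0 ⊕ 1 ⊕ 3 = 2.
A winning move leaves total XOR = 0, i.e. changes one component's Grundy value g to g ⊕ X where X is the current total.
Pile A: need g' = 0⊕2 = 2. Options: 11−3→G=2, 11−4→G=2, 11−5→G=2, 11−7→G=1, 11−8→G=1. Hits: 3.
Pile B: need g' = 1⊕2 = 3. Options: 16−3→G=0, 16−4→G=0, 16−5→G=0, 16−7→G=3, 16−8→G=2. Hits: 1.
Pile C: need g' = 3⊕2 = 1. Options: 10−3→G=2, 10−4→G=2, 10−5→G=1, 10−7→G=1, 10−8→G=0. Hits: 2.

6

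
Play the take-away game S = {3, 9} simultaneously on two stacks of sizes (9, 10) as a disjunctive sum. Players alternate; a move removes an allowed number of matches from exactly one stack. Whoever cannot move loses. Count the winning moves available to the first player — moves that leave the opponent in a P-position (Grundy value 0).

0

All stacks use S = {3, 9}:
G(0) = 0
G(1) = mex{} = 0
G(2) = mex{} = 0
G(3) = mex{0} = 1
G(4) = mex{0} = 1
G(5) = mex{0} = 1
G(6) = mex{1} = 0
G(7) = mex{1} = 0
G(8) = mex{1} = 0
G(9) = mex{0,0} = 1
G(10) = mex{0,0} = 1
Stack A: G(9) = 1.
Stack B: G(10) = 1.
Combined Grundy value = 1 ⊕ 1 = 0.
A winning move leaves total XOR = 0, i.e. changes one component's Grundy value g to g ⊕ X where X is the current total.
Stack A: target g' = 1⊕0 = 1, but every legal move changes the Grundy value (mex property), so 0 moves.
Stack B: target g' = 1⊕0 = 1, but every legal move changes the Grundy value (mex property), so 0 moves.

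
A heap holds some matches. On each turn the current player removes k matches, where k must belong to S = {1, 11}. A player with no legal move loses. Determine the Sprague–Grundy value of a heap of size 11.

G(0) = 0
G(1) = mex{0} = 1
G(2) = mex{1} = 0
G(3) = mex{0} = 1
G(4) = mex{1} = 0
G(5) = mex{0} = 1
G(6) = mex{1} = 0
G(7) = mex{0} = 1
G(8) = mex{1} = 0
G(9) = mex{0} = 1
G(10) = mex{1} = 0
G(11) = mex{0,0} = 1

1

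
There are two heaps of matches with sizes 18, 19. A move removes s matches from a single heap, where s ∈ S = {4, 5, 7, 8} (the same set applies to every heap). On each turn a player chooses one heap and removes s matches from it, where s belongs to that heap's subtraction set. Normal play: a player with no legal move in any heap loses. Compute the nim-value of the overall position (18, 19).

All heaps use S = {4, 5, 7, 8}:
n :  0  1  2  3  4  5  6  7  8  9 10 11 12 13 14 15 16 17 18 19
G :  0  0  0  0  1  1  1  1  2  2  2  2  0  0  0  0  1  1  1  1
Heap A: G(18) = 1.
Heap B: G(19) = 1.
Combined Grundy value = 1 ⊕ 1 = 0.

0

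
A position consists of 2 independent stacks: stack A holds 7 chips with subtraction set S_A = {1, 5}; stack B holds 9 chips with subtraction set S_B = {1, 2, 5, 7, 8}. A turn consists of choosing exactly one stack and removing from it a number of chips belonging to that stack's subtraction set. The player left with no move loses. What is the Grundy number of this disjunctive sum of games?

Stack A, S = {1, 5}:
G(0) = 0
G(1) = mex{0} = 1
G(2) = mex{1} = 0
G(3) = mex{0} = 1
G(4) = mex{1} = 0
G(5) = mex{0,0} = 1
G(6) = mex{1,1} = 0
G(7) = mex{0,0} = 1
G_A(7) = 1.
Stack B, S = {1, 2, 5, 7, 8}:
G(0) = 0
G(1) = mex{0} = 1
G(2) = mex{1,0} = 2
G(3) = mex{2,1} = 0
G(4) = mex{0,2} = 1
G(5) = mex{1,0,0} = 2
G(6) = mex{2,1,1} = 0
G(7) = mex{0,2,2,0} = 1
G(8) = mex{1,0,0,1,0} = 2
G(9) = mex{2,1,1,2,1} = 0
G_B(9) = 0.
Combined Grundy value = 1 ⊕ 0 = 1.

1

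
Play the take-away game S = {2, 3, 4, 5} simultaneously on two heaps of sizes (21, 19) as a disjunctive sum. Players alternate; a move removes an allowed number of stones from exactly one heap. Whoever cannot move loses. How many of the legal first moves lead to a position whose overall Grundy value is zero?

All heaps use S = {2, 3, 4, 5}:
G(0) = 0
G(1) = mex{} = 0
G(2) = mex{0} = 1
G(3) = mex{0,0} = 1
G(4) = mex{1,0,0} = 2
G(5) = mex{1,1,0,0} = 2
G(6) = mex{2,1,1,0} = 3
G(7) = mex{2,2,1,1} = 0
G(8) = mex{3,2,2,1} = 0
G(9) = mex{0,3,2,2} = 1
G(10) = mex{0,0,3,2} = 1
G(11) = mex{1,0,0,3} = 2
G(12) = mex{1,1,0,0} = 2
G(13) = mex{2,1,1,0} = 3
G(14) = mex{2,2,1,1} = 0
G(15) = mex{3,2,2,1} = 0
G(16) = mex{0,3,2,2} = 1
G(17) = mex{0,0,3,2} = 1
G(18) = mex{1,0,0,3} = 2
G(19) = mex{1,1,0,0} = 2
G(20) = mex{2,1,1,0} = 3
G(21) = mex{2,2,1,1} = 0
Heap A: G(21) = 0.
Heap B: G(19) = 2.
Combined Grundy value = 0 ⊕ 2 = 2.
A winning move leaves total XOR = 0, i.e. changes one component's Grundy value g to g ⊕ X where X is the current total.
Heap A: need g' = 0⊕2 = 2. Options: 21−2→G=2, 21−3→G=2, 21−4→G=1, 21−5→G=1. Hits: 2.
Heap B: need g' = 2⊕2 = 0. Options: 19−2→G=1, 19−3→G=1, 19−4→G=0, 19−5→G=0. Hits: 2.

4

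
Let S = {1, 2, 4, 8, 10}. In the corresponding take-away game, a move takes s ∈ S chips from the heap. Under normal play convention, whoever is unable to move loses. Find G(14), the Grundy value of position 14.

2

G(0) = 0
G(1) = mex{0} = 1
G(2) = mex{1,0} = 2
G(3) = mex{2,1} = 0
G(4) = mex{0,2,0} = 1
G(5) = mex{1,0,1} = 2
G(6) = mex{2,1,2} = 0
G(7) = mex{0,2,0} = 1
G(8) = mex{1,0,1,0} = 2
G(9) = mex{2,1,2,1} = 0
G(10) = mex{0,2,0,2,0} = 1
G(11) = mex{1,0,1,0,1} = 2
G(12) = mex{2,1,2,1,2} = 0
G(13) = mex{0,2,0,2,0} = 1
G(14) = mex{1,0,1,0,1} = 2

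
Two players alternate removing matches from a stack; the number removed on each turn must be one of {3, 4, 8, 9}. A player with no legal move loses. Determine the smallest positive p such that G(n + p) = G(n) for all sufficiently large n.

12

G(0) = 0
G(1) = mex{} = 0
G(2) = mex{} = 0
G(3) = mex{0} = 1
G(4) = mex{0,0} = 1
G(5) = mex{0,0} = 1
G(6) = mex{1,0} = 2
G(7) = mex{1,1} = 0
G(8) = mex{1,1,0} = 2
G(9) = mex{2,1,0,0} = 3
G(10) = mex{0,2,0,0} = 1
G(11) = mex{2,0,1,0} = 3
G(12) = mex{3,2,1,1} = 0
G(13) = mex{1,3,1,1} = 0
G(14) = mex{3,1,2,1} = 0
G(15) = mex{0,3,0,2} = 1
G(16) = mex{0,0,2,0} = 1
G(17) = mex{0,0,3,2} = 1
G(18) = mex{1,0,1,3} = 2
G(19) = mex{1,1,3,1} = 0
G(20) = mex{1,1,0,3} = 2
G(21) = mex{2,1,0,0} = 3
G(22) = mex{0,2,0,0} = 1
G(23) = mex{2,0,1,0} = 3
G(24) = mex{3,2,1,1} = 0
G(25) = mex{1,3,1,1} = 0
G(n+12) = G(n) holds for n = 0,…,8 (a full window of length max(S) = 9), so the sequence is purely periodic with period 12.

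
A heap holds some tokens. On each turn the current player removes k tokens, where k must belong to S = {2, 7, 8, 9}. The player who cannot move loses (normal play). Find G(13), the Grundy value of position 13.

n :  0  1  2  3  4  5  6  7  8  9 10 11 12 13
G :  0  0  1  1  0  0  1  1  2  2  3  3  2  2

2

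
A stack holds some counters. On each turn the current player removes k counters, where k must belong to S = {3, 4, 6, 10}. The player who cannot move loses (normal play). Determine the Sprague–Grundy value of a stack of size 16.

n :  0  1  2  3  4  5  6  7  8  9 10 11 12 13 14 15 16
G :  0  0  0  1  1  1  2  2  2  0  3  3  1  4  0  2  0

0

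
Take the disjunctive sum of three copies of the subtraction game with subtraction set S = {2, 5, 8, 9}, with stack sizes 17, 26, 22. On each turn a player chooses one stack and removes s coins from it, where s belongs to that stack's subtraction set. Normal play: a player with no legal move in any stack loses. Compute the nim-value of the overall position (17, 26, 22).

All stacks use S = {2, 5, 8, 9}:
n :  0  1  2  3  4  5  6  7  8  9 10 11 12 13 14 15 16 17 18 19 20 21 22 23 24 25 26
G :  0  0  1  1  0  2  1  0  2  1  3  0  2  1  0  2  1  0  0  1  1  0  2  1  0  2  1
Stack A: G(17) = 0.
Stack B: G(26) = 1.
Stack C: G(22) = 2.
Combined Grundy value = 0 ⊕ 1 ⊕ 2 = 3.

3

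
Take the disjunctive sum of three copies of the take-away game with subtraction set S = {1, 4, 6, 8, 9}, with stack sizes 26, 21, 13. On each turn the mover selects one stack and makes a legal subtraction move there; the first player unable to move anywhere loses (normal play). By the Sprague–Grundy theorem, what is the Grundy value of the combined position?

All stacks use S = {1, 4, 6, 8, 9}:
n :  0  1  2  3  4  5  6  7  8  9 10 11 12 13 14 15 16 17 18 19 20 21 22 23 24 25 26
G :  0  1  0  1  2  0  1  0  1  2  3  2  0  1  2  3  2  0  1  0  1  2  0  1  0  1  2
Stack A: G(26) = 2.
Stack B: G(21) = 2.
Stack C: G(13) = 1.
Combined Grundy value = 2 ⊕ 2 ⊕ 1 = 1.

1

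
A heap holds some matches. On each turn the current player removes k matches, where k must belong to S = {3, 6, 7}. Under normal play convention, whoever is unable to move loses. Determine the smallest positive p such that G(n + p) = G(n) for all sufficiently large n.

10

n :  0  1  2  3  4  5  6  7  8  9 10 11 12 13 14 15 16 17 18 19 20 21
G :  0  0  0  1  1  1  2  2  2  3  0  0  0  1  1  1  2  2  2  3  0  0
G(n+10) = G(n) holds for n = 0,…,6 (a full window of length max(S) = 7), so the sequence is purely periodic with period 10.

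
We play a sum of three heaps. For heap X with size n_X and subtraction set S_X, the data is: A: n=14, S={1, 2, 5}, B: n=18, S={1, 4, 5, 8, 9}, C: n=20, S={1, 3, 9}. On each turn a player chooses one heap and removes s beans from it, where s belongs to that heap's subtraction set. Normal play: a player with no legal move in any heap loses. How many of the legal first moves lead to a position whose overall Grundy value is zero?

Heap A, S = {1, 2, 5}:
n :  0  1  2  3  4  5  6  7  8  9 10 11 12 13 14
G :  0  1  2  0  1  2  0  1  2  0  1  2  0  1  2
G_A(14) = 2.
Heap B, S = {1, 4, 5, 8, 9}:
n :  0  1  2  3  4  5  6  7  8  9 10 11 12 13 14 15 16 17 18
G :  0  1  0  1  2  3  2  3  4  5  4  5  0  1  0  1  2  3  2
G_B(18) = 2.
Heap C, S = {1, 3, 9}:
G(0) = 0
G(1) = mex{0} = 1
G(2) = mex{1} = 0
G(3) = mex{0,0} = 1
G(4) = mex{1,1} = 0
G(5) = mex{0,0} = 1
G(6) = mex{1,1} = 0
G(7) = mex{0,0} = 1
G(8) = mex{1,1} = 0
G(9) = mex{0,0,0} = 1
G(10) = mex{1,1,1} = 0
G(11) = mex{0,0,0} = 1
G(12) = mex{1,1,1} = 0
G(13) = mex{0,0,0} = 1
G(14) = mex{1,1,1} = 0
G(15) = mex{0,0,0} = 1
G(16) = mex{1,1,1} = 0
G(17) = mex{0,0,0} = 1
G(18) = mex{1,1,1} = 0
G(19) = mex{0,0,0} = 1
G(20) = mex{1,1,1} = 0
G_C(20) = 0.
Combined Grundy value = 2 ⊕ 2 ⊕ 0 = 0.
A winning move leaves total XOR = 0, i.e. changes one component's Grundy value g to g ⊕ X where X is the current total.
Heap A: target g' = 2⊕0 = 2, but every legal move changes the Grundy value (mex property), so 0 moves.
Heap B: target g' = 2⊕0 = 2, but every legal move changes the Grundy value (mex property), so 0 moves.
Heap C: target g' = 0⊕0 = 0, but every legal move changes the Grundy value (mex property), so 0 moves.

0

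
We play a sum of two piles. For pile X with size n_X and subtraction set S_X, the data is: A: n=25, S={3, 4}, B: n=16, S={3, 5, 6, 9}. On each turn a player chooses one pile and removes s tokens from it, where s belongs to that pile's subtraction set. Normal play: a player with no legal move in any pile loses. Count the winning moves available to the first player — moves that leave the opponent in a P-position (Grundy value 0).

0

Pile A, S = {3, 4}:
n :  0  1  2  3  4  5  6  7  8  9 10 11 12 13 14 15 16 17 18 19 20 21 22 23 24 25
G :  0  0  0  1  1  1  2  0  0  0  1  1  1  2  0  0  0  1  1  1  2  0  0  0  1  1
G_A(25) = 1.
Pile B, S = {3, 5, 6, 9}:
G(0) = 0
G(1) = mex{} = 0
G(2) = mex{} = 0
G(3) = mex{0} = 1
G(4) = mex{0} = 1
G(5) = mex{0,0} = 1
G(6) = mex{1,0,0} = 2
G(7) = mex{1,0,0} = 2
G(8) = mex{1,1,0} = 2
G(9) = mex{2,1,1,0} = 3
G(10) = mex{2,1,1,0} = 3
G(11) = mex{2,2,1,0} = 3
G(12) = mex{3,2,2,1} = 0
G(13) = mex{3,2,2,1} = 0
G(14) = mex{3,3,2,1} = 0
G(15) = mex{0,3,3,2} = 1
G(16) = mex{0,3,3,2} = 1
G_B(16) = 1.
Combined Grundy value = 1 ⊕ 1 = 0.
A winning move leaves total XOR = 0, i.e. changes one component's Grundy value g to g ⊕ X where X is the current total.
Pile A: target g' = 1⊕0 = 1, but every legal move changes the Grundy value (mex property), so 0 moves.
Pile B: target g' = 1⊕0 = 1, but every legal move changes the Grundy value (mex property), so 0 moves.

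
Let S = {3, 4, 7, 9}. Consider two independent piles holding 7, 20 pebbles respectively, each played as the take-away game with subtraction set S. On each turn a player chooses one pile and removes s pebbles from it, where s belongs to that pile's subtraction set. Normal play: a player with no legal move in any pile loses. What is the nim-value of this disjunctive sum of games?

All piles use S = {3, 4, 7, 9}:
G(0) = 0
G(1) = mex{} = 0
G(2) = mex{} = 0
G(3) = mex{0} = 1
G(4) = mex{0,0} = 1
G(5) = mex{0,0} = 1
G(6) = mex{1,0} = 2
G(7) = mex{1,1,0} = 2
G(8) = mex{1,1,0} = 2
G(9) = mex{2,1,0,0} = 3
G(10) = mex{2,2,1,0} = 3
G(11) = mex{2,2,1,0} = 3
G(12) = mex{3,2,1,1} = 0
G(13) = mex{3,3,2,1} = 0
G(14) = mex{3,3,2,1} = 0
G(15) = mex{0,3,2,2} = 1
G(16) = mex{0,0,3,2} = 1
G(17) = mex{0,0,3,2} = 1
G(18) = mex{1,0,3,3} = 2
G(19) = mex{1,1,0,3} = 2
G(20) = mex{1,1,0,3} = 2
Pile A: G(7) = 2.
Pile B: G(20) = 2.
Combined Grundy value = 2 ⊕ 2 = 0.

0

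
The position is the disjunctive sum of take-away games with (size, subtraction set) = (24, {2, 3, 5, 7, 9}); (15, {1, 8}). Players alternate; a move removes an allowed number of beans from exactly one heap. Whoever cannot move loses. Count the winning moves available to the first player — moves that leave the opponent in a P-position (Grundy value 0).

3

Heap A, S = {2, 3, 5, 7, 9}:
G(0) = 0
G(1) = mex{} = 0
G(2) = mex{0} = 1
G(3) = mex{0,0} = 1
G(4) = mex{1,0} = 2
G(5) = mex{1,1,0} = 2
G(6) = mex{2,1,0} = 3
G(7) = mex{2,2,1,0} = 3
G(8) = mex{3,2,1,0} = 4
G(9) = mex{3,3,2,1,0} = 4
G(10) = mex{4,3,2,1,0} = 5
G(11) = mex{4,4,3,2,1} = 0
G(12) = mex{5,4,3,2,1} = 0
G(13) = mex{0,5,4,3,2} = 1
G(14) = mex{0,0,4,3,2} = 1
G(15) = mex{1,0,5,4,3} = 2
G(16) = mex{1,1,0,4,3} = 2
G(17) = mex{2,1,0,5,4} = 3
G(18) = mex{2,2,1,0,4} = 3
G(19) = mex{3,2,1,0,5} = 4
G(20) = mex{3,3,2,1,0} = 4
G(21) = mex{4,3,2,1,0} = 5
G(22) = mex{4,4,3,2,1} = 0
G(23) = mex{5,4,3,2,1} = 0
G(24) = mex{0,5,4,3,2} = 1
G_A(24) = 1.
Heap B, S = {1, 8}:
G(0) = 0
G(1) = mex{0} = 1
G(2) = mex{1} = 0
G(3) = mex{0} = 1
G(4) = mex{1} = 0
G(5) = mex{0} = 1
G(6) = mex{1} = 0
G(7) = mex{0} = 1
G(8) = mex{1,0} = 2
G(9) = mex{2,1} = 0
G(10) = mex{0,0} = 1
G(11) = mex{1,1} = 0
G(12) = mex{0,0} = 1
G(13) = mex{1,1} = 0
G(14) = mex{0,0} = 1
G(15) = mex{1,1} = 0
G_B(15) = 0.
Combined Grundy value = 1 ⊕ 0 = 1.
A winning move leaves total XOR = 0, i.e. changes one component's Grundy value g to g ⊕ X where X is the current total.
Heap A: need g' = 1⊕1 = 0. Options: 24−2→G=0, 24−3→G=5, 24−5→G=4, 24−7→G=3, 24−9→G=2. Hits: 1.
Heap B: need g' = 0⊕1 = 1. Options: 15−1→G=1, 15−8→G=1. Hits: 2.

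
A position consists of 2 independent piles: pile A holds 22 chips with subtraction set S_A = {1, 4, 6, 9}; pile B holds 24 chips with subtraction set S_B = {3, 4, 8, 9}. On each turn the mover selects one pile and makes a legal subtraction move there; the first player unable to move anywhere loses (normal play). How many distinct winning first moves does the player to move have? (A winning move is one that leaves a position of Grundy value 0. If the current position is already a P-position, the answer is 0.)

Pile A, S = {1, 4, 6, 9}:
n :  0  1  2  3  4  5  6  7  8  9 10 11 12 13 14 15 16 17 18 19 20 21 22
G :  0  1  0  1  2  0  1  0  1  2  0  1  0  1  2  0  1  0  1  2  0  1  0
G_A(22) = 0.
Pile B, S = {3, 4, 8, 9}:
n :  0  1  2  3  4  5  6  7  8  9 10 11 12 13 14 15 16 17 18 19 20 21 22 23 24
G :  0  0  0  1  1  1  2  0  2  3  1  3  0  0  0  1  1  1  2  0  2  3  1  3  0
G_B(24) = 0.
Combined Grundy value = 0 ⊕ 0 = 0.
A winning move leaves total XOR = 0, i.e. changes one component's Grundy value g to g ⊕ X where X is the current total.
Pile A: target g' = 0⊕0 = 0, but every legal move changes the Grundy value (mex property), so 0 moves.
Pile B: target g' = 0⊕0 = 0, but every legal move changes the Grundy value (mex property), so 0 moves.

0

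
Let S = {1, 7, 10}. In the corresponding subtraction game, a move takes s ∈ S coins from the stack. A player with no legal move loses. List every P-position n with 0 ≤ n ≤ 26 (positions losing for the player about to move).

G(0) = 0
G(1) = mex{0} = 1
G(2) = mex{1} = 0
G(3) = mex{0} = 1
G(4) = mex{1} = 0
G(5) = mex{0} = 1
G(6) = mex{1} = 0
G(7) = mex{0,0} = 1
G(8) = mex{1,1} = 0
G(9) = mex{0,0} = 1
G(10) = mex{1,1,0} = 2
G(11) = mex{2,0,1} = 3
G(12) = mex{3,1,0} = 2
G(13) = mex{2,0,1} = 3
G(14) = mex{3,1,0} = 2
G(15) = mex{2,0,1} = 3
G(16) = mex{3,1,0} = 2
G(17) = mex{2,2,1} = 0
G(18) = mex{0,3,0} = 1
G(19) = mex{1,2,1} = 0
G(20) = mex{0,3,2} = 1
G(21) = mex{1,2,3} = 0
G(22) = mex{0,3,2} = 1
G(23) = mex{1,2,3} = 0
G(24) = mex{0,0,2} = 1
G(25) = mex{1,1,3} = 0
G(26) = mex{0,0,2} = 1
P-positions are exactly the n with G(n) = 0.

0, 2, 4, 6, 8, 17, 19, 21, 23, 25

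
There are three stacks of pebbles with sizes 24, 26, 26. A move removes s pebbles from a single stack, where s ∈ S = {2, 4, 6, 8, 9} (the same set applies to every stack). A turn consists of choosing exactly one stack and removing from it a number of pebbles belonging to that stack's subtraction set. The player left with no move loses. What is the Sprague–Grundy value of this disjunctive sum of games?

All stacks use S = {2, 4, 6, 8, 9}:
n :  0  1  2  3  4  5  6  7  8  9 10 11 12 13 14 15 16 17 18 19 20 21 22 23 24 25 26
G :  0  0  1  1  2  2  3  3  4  4  5  0  0  1  1  2  2  3  3  4  4  5  0  0  1  1  2
Stack A: G(24) = 1.
Stack B: G(26) = 2.
Stack C: G(26) = 2.
Combined Grundy value = 1 ⊕ 2 ⊕ 2 = 1.

1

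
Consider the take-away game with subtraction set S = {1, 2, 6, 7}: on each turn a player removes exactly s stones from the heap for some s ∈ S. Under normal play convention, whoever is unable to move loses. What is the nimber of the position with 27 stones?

0

G(0) = 0
G(1) = mex{0} = 1
G(2) = mex{1,0} = 2
G(3) = mex{2,1} = 0
G(4) = mex{0,2} = 1
G(5) = mex{1,0} = 2
G(6) = mex{2,1,0} = 3
G(7) = mex{3,2,1,0} = 4
G(8) = mex{4,3,2,1} = 0
G(9) = mex{0,4,0,2} = 1
G(10) = mex{1,0,1,0} = 2
G(11) = mex{2,1,2,1} = 0
G(12) = mex{0,2,3,2} = 1
G(13) = mex{1,0,4,3} = 2
G(14) = mex{2,1,0,4} = 3
G(15) = mex{3,2,1,0} = 4
G(16) = mex{4,3,2,1} = 0
G(17) = mex{0,4,0,2} = 1
G(18) = mex{1,0,1,0} = 2
G(19) = mex{2,1,2,1} = 0
G(20) = mex{0,2,3,2} = 1
G(21) = mex{1,0,4,3} = 2
G(22) = mex{2,1,0,4} = 3
G(23) = mex{3,2,1,0} = 4
G(24) = mex{4,3,2,1} = 0
G(25) = mex{0,4,0,2} = 1
G(26) = mex{1,0,1,0} = 2
G(27) = mex{2,1,2,1} = 0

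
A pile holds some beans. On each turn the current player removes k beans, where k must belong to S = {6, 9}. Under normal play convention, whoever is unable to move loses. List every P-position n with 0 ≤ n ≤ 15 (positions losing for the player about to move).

0, 1, 2, 3, 4, 5, 15

G(0) = 0
G(1) = mex{} = 0
G(2) = mex{} = 0
G(3) = mex{} = 0
G(4) = mex{} = 0
G(5) = mex{} = 0
G(6) = mex{0} = 1
G(7) = mex{0} = 1
G(8) = mex{0} = 1
G(9) = mex{0,0} = 1
G(10) = mex{0,0} = 1
G(11) = mex{0,0} = 1
G(12) = mex{1,0} = 2
G(13) = mex{1,0} = 2
G(14) = mex{1,0} = 2
G(15) = mex{1,1} = 0
P-positions are exactly the n with G(n) = 0.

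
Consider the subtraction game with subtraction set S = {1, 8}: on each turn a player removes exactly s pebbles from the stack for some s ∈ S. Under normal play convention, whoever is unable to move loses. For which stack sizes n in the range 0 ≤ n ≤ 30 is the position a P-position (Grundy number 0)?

n :  0  1  2  3  4  5  6  7  8  9 10 11 12 13 14 15 16 17 18 19 20 21 22 23 24 25 26 27 28 29 30
G :  0  1  0  1  0  1  0  1  2  0  1  0  1  0  1  0  1  2  0  1  0  1  0  1  0  1  2  0  1  0  1
P-positions are exactly the n with G(n) = 0.

0, 2, 4, 6, 9, 11, 13, 15, 18, 20, 22, 24, 27, 29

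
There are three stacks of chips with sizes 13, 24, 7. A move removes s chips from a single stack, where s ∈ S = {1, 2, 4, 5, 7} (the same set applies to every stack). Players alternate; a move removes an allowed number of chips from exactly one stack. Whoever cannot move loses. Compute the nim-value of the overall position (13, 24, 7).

All stacks use S = {1, 2, 4, 5, 7}:
G(0) = 0
G(1) = mex{0} = 1
G(2) = mex{1,0} = 2
G(3) = mex{2,1} = 0
G(4) = mex{0,2,0} = 1
G(5) = mex{1,0,1,0} = 2
G(6) = mex{2,1,2,1} = 0
G(7) = mex{0,2,0,2,0} = 1
G(8) = mex{1,0,1,0,1} = 2
G(9) = mex{2,1,2,1,2} = 0
G(10) = mex{0,2,0,2,0} = 1
G(11) = mex{1,0,1,0,1} = 2
G(12) = mex{2,1,2,1,2} = 0
G(13) = mex{0,2,0,2,0} = 1
G(14) = mex{1,0,1,0,1} = 2
G(15) = mex{2,1,2,1,2} = 0
G(16) = mex{0,2,0,2,0} = 1
G(17) = mex{1,0,1,0,1} = 2
G(18) = mex{2,1,2,1,2} = 0
G(19) = mex{0,2,0,2,0} = 1
G(20) = mex{1,0,1,0,1} = 2
G(21) = mex{2,1,2,1,2} = 0
G(22) = mex{0,2,0,2,0} = 1
G(23) = mex{1,0,1,0,1} = 2
G(24) = mex{2,1,2,1,2} = 0
Stack A: G(13) = 1.
Stack B: G(24) = 0.
Stack C: G(7) = 1.
Combined Grundy value = 1 ⊕ 0 ⊕ 1 = 0.

0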